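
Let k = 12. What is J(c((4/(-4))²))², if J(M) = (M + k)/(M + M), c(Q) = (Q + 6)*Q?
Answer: 361/196 ≈ 1.8418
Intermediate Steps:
c(Q) = Q*(6 + Q) (c(Q) = (6 + Q)*Q = Q*(6 + Q))
J(M) = (12 + M)/(2*M) (J(M) = (M + 12)/(M + M) = (12 + M)/((2*M)) = (12 + M)*(1/(2*M)) = (12 + M)/(2*M))
J(c((4/(-4))²))² = ((12 + (4/(-4))²*(6 + (4/(-4))²))/(2*(((4/(-4))²*(6 + (4/(-4))²)))))² = ((12 + (4*(-¼))²*(6 + (4*(-¼))²))/(2*(((4*(-¼))²*(6 + (4*(-¼))²)))))² = ((12 + (-1)²*(6 + (-1)²))/(2*(((-1)²*(6 + (-1)²)))))² = ((12 + 1*(6 + 1))/(2*((1*(6 + 1)))))² = ((12 + 1*7)/(2*((1*7))))² = ((½)*(12 + 7)/7)² = ((½)*(⅐)*19)² = (19/14)² = 361/196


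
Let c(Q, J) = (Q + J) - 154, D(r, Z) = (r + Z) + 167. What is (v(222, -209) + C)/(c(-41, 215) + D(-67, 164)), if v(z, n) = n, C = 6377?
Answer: 1542/71 ≈ 21.718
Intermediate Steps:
D(r, Z) = 167 + Z + r (D(r, Z) = (Z + r) + 167 = 167 + Z + r)
c(Q, J) = -154 + J + Q (c(Q, J) = (J + Q) - 154 = -154 + J + Q)
(v(222, -209) + C)/(c(-41, 215) + D(-67, 164)) = (-209 + 6377)/((-154 + 215 - 41) + (167 + 164 - 67)) = 6168/(20 + 264) = 6168/284 = 6168*(1/284) = 1542/71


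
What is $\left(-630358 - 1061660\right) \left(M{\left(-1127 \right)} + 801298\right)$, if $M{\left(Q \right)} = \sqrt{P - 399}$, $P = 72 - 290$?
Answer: $-1355810639364 - 1692018 i \sqrt{617} \approx -1.3558 \cdot 10^{12} - 4.2029 \cdot 10^{7} i$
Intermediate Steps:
$P = -218$ ($P = 72 - 290 = -218$)
$M{\left(Q \right)} = i \sqrt{617}$ ($M{\left(Q \right)} = \sqrt{-218 - 399} = \sqrt{-617} = i \sqrt{617}$)
$\left(-630358 - 1061660\right) \left(M{\left(-1127 \right)} + 801298\right) = \left(-630358 - 1061660\right) \left(i \sqrt{617} + 801298\right) = - 1692018 \left(801298 + i \sqrt{617}\right) = -1355810639364 - 1692018 i \sqrt{617}$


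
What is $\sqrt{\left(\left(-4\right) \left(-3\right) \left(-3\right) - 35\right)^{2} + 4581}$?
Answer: $\sqrt{9622} \approx 98.092$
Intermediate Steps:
$\sqrt{\left(\left(-4\right) \left(-3\right) \left(-3\right) - 35\right)^{2} + 4581} = \sqrt{\left(12 \left(-3\right) - 35\right)^{2} + 4581} = \sqrt{\left(-36 - 35\right)^{2} + 4581} = \sqrt{\left(-71\right)^{2} + 4581} = \sqrt{5041 + 4581} = \sqrt{9622}$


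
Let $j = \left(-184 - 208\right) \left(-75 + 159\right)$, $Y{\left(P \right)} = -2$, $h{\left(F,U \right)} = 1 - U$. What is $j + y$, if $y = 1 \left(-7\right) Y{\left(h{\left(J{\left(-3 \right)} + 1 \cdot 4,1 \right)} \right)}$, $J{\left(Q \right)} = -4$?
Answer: $-32914$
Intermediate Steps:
$y = 14$ ($y = 1 \left(-7\right) \left(-2\right) = \left(-7\right) \left(-2\right) = 14$)
$j = -32928$ ($j = \left(-392\right) 84 = -32928$)
$j + y = -32928 + 14 = -32914$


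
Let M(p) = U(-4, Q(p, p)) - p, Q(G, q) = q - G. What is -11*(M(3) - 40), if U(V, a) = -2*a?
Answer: 473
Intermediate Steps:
M(p) = -p (M(p) = -2*(p - p) - p = -2*0 - p = 0 - p = -p)
-11*(M(3) - 40) = -11*(-1*3 - 40) = -11*(-3 - 40) = -11*(-43) = 473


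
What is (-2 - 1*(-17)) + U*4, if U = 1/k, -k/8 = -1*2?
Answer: 61/4 ≈ 15.250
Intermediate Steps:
k = 16 (k = -(-8)*2 = -8*(-2) = 16)
U = 1/16 ≈ 0.062500
(-2 - 1*(-17)) + U*4 = (-2 - 1*(-17)) + (1/16)*4 = (-2 + 17) + 1/4 = 15 + 1/4 = 61/4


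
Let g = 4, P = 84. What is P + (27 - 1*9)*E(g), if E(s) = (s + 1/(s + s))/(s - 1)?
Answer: 435/4 ≈ 108.75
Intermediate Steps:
E(s) = (s + 1/(2*s))/(-1 + s)
P + (27 - 1*9)*E(g) = 84 + (27 - 1*9)*((1/2 + 4**2)/(4*(-1 + 4))) = 84 + (27 - 9)*((1/4)*(1/2 + 16)/3) = 84 + 18*((1/4)*(1/3)*(33/2)) = 84 + 18*(11/8) = 84 + 99/4 = 435/4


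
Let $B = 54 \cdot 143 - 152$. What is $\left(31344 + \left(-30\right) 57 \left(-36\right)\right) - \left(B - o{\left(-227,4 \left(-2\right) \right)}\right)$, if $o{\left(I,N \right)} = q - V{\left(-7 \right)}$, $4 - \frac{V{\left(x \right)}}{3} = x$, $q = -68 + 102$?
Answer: $85335$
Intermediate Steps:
$q = 34$
$V{\left(x \right)} = 12 - 3 x$
$o{\left(I,N \right)} = 1$ ($o{\left(I,N \right)} = 34 - \left(12 - -21\right) = 34 - \left(12 + 21\right) = 34 - 33 = 1$)
$B = 7570$ ($B = 7722 - 152 = 7570$)
$\left(31344 + \left(-30\right) 57 \left(-36\right)\right) - \left(B - o{\left(-227,4 \left(-2\right) \right)}\right) = \left(31344 + \left(-30\right) 57 \left(-36\right)\right) + \left(1 - 7570\right) = \left(31344 - -61560\right) + \left(1 - 7570\right) = \left(31344 + 61560\right) - 7569 = 92904 - 7569 = 85335$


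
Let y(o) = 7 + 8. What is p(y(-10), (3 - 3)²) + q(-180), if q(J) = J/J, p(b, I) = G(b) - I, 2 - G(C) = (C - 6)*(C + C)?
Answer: -267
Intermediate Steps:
y(o) = 15
G(C) = 2 - 2*C*(-6 + C) (G(C) = 2 - (C - 6)*(C + C) = 2 - (-6 + C)*2*C = 2 - 2*C*(-6 + C))
p(b, I) = 2 - I - 2*b² + 12*b (p(b, I) = (2 - 2*b² + 12*b) - I = 2 - I - 2*b² + 12*b)
q(J) = 1
p(y(-10), (3 - 3)²) + q(-180) = (2 - (3 - 3)² - 2*15² + 12*15) + 1 = (2 - 1*0² - 2*225 + 180) + 1 = (2 - 1*0 - 450 + 180) + 1 = (2 + 0 - 450 + 180) + 1 = -268 + 1 = -267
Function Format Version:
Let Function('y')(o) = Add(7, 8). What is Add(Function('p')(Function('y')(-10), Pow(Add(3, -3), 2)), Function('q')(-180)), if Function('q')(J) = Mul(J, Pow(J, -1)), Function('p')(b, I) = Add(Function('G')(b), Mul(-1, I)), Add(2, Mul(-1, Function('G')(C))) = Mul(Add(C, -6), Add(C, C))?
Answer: -267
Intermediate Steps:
Function('y')(o) = 15
Function('G')(C) = Add(2, Mul(-2, C, Add(-6, C))) (Function('G')(C) = Add(2, Mul(-1, Mul(Add(C, -6), Add(C, C)))) = Add(2, Mul(-1, Mul(Add(-6, C), Mul(2, C)))) = Add(2, Mul(-1, Mul(2, C, Add(-6, C)))) = Add(2, Mul(-2, C, Add(-6, C))))
Function('p')(b, I) = Add(2, Mul(-1, I), Mul(-2, Pow(b, 2)), Mul(12, b)) (Function('p')(b, I) = Add(Add(2, Mul(-2, Pow(b, 2)), Mul(12, b)), Mul(-1, I)) = Add(2, Mul(-1, I), Mul(-2, Pow(b, 2)), Mul(12, b)))
Function('q')(J) = 1
Add(Function('p')(Function('y')(-10), Pow(Add(3, -3), 2)), Function('q')(-180)) = Add(Add(2, Mul(-1, Pow(Add(3, -3), 2)), Mul(-2, Pow(15, 2)), Mul(12, 15)), 1) = Add(Add(2, Mul(-1, Pow(0, 2)), Mul(-2, 225), 180), 1) = Add(Add(2, Mul(-1, 0), -450, 180), 1) = Add(Add(2, 0, -450, 180), 1) = Add(-268, 1) = -267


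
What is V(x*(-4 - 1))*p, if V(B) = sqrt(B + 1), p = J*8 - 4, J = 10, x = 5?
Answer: 152*I*sqrt(6) ≈ 372.32*I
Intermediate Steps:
p = 76 (p = 10*8 - 4 = 80 - 4 = 76)
V(B) = sqrt(1 + B)
V(x*(-4 - 1))*p = sqrt(1 + 5*(-4 - 1))*76 = sqrt(1 + 5*(-5))*76 = sqrt(1 - 25)*76 = sqrt(-24)*76 = (2*I*sqrt(6))*76 = 152*I*sqrt(6)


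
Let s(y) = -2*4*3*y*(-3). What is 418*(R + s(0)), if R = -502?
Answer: -209836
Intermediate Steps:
s(y) = 72*y (s(y) = -24*y*(-3) = 72*y)
418*(R + s(0)) = 418*(-502 + 72*0) = 418*(-502 + 0) = 418*(-502) = -209836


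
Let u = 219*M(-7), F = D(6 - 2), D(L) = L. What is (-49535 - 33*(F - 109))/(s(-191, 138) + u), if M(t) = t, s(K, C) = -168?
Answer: 46070/1701 ≈ 27.084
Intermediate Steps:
F = 4 (F = 6 - 2 = 4)
u = -1533 (u = 219*(-7) = -1533)
(-49535 - 33*(F - 109))/(s(-191, 138) + u) = (-49535 - 33*(4 - 109))/(-168 - 1533) = (-49535 - 33*(-105))/(-1701) = (-49535 + 3465)*(-1/1701) = -46070*(-1/1701) = 46070/1701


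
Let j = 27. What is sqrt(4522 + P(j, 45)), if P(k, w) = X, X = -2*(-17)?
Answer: 2*sqrt(1139) ≈ 67.498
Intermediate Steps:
X = 34
P(k, w) = 34
sqrt(4522 + P(j, 45)) = sqrt(4522 + 34) = sqrt(4556) = 2*sqrt(1139)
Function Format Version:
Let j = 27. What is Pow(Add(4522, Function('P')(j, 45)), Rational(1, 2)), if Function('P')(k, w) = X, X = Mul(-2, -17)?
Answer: Mul(2, Pow(1139, Rational(1, 2))) ≈ 67.498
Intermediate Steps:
X = 34
Function('P')(k, w) = 34
Pow(Add(4522, Function('P')(j, 45)), Rational(1, 2)) = Pow(Add(4522, 34), Rational(1, 2)) = Pow(4556, Rational(1, 2)) = Mul(2, Pow(1139, Rational(1, 2)))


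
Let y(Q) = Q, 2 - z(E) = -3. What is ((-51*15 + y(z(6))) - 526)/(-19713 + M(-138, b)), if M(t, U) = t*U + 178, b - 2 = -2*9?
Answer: 1286/17327 ≈ 0.074219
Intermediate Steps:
z(E) = 5 (z(E) = 2 - 1*(-3) = 2 + 3 = 5)
b = -16 (b = 2 - 2*9 = 2 - 18 = -16)
M(t, U) = 178 + U*t (M(t, U) = U*t + 178 = 178 + U*t)
((-51*15 + y(z(6))) - 526)/(-19713 + M(-138, b)) = ((-51*15 + 5) - 526)/(-19713 + (178 - 16*(-138))) = ((-765 + 5) - 526)/(-19713 + (178 + 2208)) = (-760 - 526)/(-19713 + 2386) = -1286/(-17327) = -1286*(-1/17327) = 1286/17327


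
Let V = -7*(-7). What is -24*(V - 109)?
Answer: 1440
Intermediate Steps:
V = 49
-24*(V - 109) = -24*(49 - 109) = -24*(-60) = 1440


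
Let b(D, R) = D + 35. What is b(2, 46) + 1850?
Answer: 1887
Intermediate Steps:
b(D, R) = 35 + D
b(2, 46) + 1850 = (35 + 2) + 1850 = 37 + 1850 = 1887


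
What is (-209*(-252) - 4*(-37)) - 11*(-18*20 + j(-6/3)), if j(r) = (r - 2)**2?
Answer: 56600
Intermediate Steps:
j(r) = (-2 + r)**2
(-209*(-252) - 4*(-37)) - 11*(-18*20 + j(-6/3)) = (-209*(-252) - 4*(-37)) - 11*(-18*20 + (-2 - 6/3)**2) = (52668 + 148) - 11*(-360 + (-2 - 6*1/3)**2) = 52816 - 11*(-360 + (-2 - 2)**2) = 52816 - 11*(-360 + (-4)**2) = 52816 - 11*(-360 + 16) = 52816 - 11*(-344) = 52816 + 3784 = 56600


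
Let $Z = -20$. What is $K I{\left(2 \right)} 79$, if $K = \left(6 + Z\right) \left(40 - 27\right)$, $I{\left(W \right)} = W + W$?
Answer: $-57512$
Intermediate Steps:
$I{\left(W \right)} = 2 W$
$K = -182$ ($K = \left(6 - 20\right) \left(40 - 27\right) = \left(-14\right) 13 = -182$)
$K I{\left(2 \right)} 79 = - 182 \cdot 2 \cdot 2 \cdot 79 = \left(-182\right) 4 \cdot 79 = \left(-728\right) 79 = -57512$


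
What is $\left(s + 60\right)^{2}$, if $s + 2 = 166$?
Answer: $50176$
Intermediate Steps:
$s = 164$ ($s = -2 + 166 = 164$)
$\left(s + 60\right)^{2} = \left(164 + 60\right)^{2} = 224^{2} = 50176$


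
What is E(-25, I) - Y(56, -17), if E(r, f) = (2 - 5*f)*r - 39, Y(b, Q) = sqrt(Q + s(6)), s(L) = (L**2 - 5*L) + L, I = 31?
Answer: 3786 - I*sqrt(5) ≈ 3786.0 - 2.2361*I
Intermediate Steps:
s(L) = L**2 - 4*L
Y(b, Q) = sqrt(12 + Q) (Y(b, Q) = sqrt(Q + 6*(-4 + 6)) = sqrt(Q + 6*2) = sqrt(Q + 12) = sqrt(12 + Q))
E(r, f) = -39 + r*(2 - 5*f) (E(r, f) = r*(2 - 5*f) - 39 = -39 + r*(2 - 5*f))
E(-25, I) - Y(56, -17) = (-39 + 2*(-25) - 5*31*(-25)) - sqrt(12 - 17) = (-39 - 50 + 3875) - sqrt(-5) = 3786 - I*sqrt(5)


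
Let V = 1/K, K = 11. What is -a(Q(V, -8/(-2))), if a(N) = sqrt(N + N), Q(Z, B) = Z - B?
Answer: -I*sqrt(946)/11 ≈ -2.7961*I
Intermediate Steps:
V = 1/11 ≈ 0.090909
a(N) = sqrt(2)*sqrt(N) (a(N) = sqrt(2*N) = sqrt(2)*sqrt(N))
-a(Q(V, -8/(-2))) = -sqrt(2)*sqrt(1/11 - (-8)/(-2)) = -sqrt(2)*sqrt(1/11 - (-8)*(-1)/2) = -sqrt(2)*sqrt(1/11 - 1*4) = -sqrt(2)*sqrt(1/11 - 4) = -sqrt(2)*sqrt(-43/11) = -sqrt(2)*I*sqrt(473)/11 = -I*sqrt(946)/11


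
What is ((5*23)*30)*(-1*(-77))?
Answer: 265650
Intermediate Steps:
((5*23)*30)*(-1*(-77)) = (115*30)*77 = 3450*77 = 265650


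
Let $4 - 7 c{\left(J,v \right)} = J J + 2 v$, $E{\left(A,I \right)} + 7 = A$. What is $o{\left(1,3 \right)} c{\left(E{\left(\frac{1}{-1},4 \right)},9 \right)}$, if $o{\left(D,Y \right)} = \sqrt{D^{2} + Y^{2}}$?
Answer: $- \frac{78 \sqrt{10}}{7} \approx -35.237$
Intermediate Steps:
$E{\left(A,I \right)} = -7 + A$
$c{\left(J,v \right)} = \frac{4}{7} - \frac{2 v}{7} - \frac{J^{2}}{7}$ ($c{\left(J,v \right)} = \frac{4}{7} - \frac{J J + 2 v}{7} = \frac{4}{7} - \frac{J^{2} + 2 v}{7} = \frac{4}{7} - \left(\frac{J^{2}}{7} + \frac{2 v}{7}\right) = \frac{4}{7} - \frac{2 v}{7} - \frac{J^{2}}{7}$)
$o{\left(1,3 \right)} c{\left(E{\left(\frac{1}{-1},4 \right)},9 \right)} = \sqrt{1^{2} + 3^{2}} \left(\frac{4}{7} - \frac{18}{7} - \frac{\left(-7 + \frac{1}{-1}\right)^{2}}{7}\right) = \sqrt{1 + 9} \left(\frac{4}{7} - \frac{18}{7} - \frac{\left(-7 - 1\right)^{2}}{7}\right) = \sqrt{10} \left(\frac{4}{7} - \frac{18}{7} - \frac{\left(-8\right)^{2}}{7}\right) = \sqrt{10} \left(\frac{4}{7} - \frac{18}{7} - \frac{64}{7}\right) = \sqrt{10} \left(- \frac{78}{7}\right) = - \frac{78 \sqrt{10}}{7}$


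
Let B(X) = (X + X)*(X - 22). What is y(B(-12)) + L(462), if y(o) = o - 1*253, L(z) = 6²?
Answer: 599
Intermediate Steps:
B(X) = 2*X*(-22 + X) (B(X) = (2*X)*(-22 + X) = 2*X*(-22 + X))
L(z) = 36
y(o) = -253 + o (y(o) = o - 253 = -253 + o)
y(B(-12)) + L(462) = (-253 + 2*(-12)*(-22 - 12)) + 36 = (-253 + 2*(-12)*(-34)) + 36 = (-253 + 816) + 36 = 563 + 36 = 599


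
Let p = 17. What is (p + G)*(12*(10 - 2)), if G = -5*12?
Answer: -4128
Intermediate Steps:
G = -60
(p + G)*(12*(10 - 2)) = (17 - 60)*(12*(10 - 2)) = -516*8 = -43*96 = -4128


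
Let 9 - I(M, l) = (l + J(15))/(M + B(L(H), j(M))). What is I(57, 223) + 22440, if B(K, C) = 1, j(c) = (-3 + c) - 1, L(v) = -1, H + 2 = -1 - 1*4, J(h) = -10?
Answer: 1301829/58 ≈ 22445.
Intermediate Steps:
H = -7 (H = -2 + (-1 - 1*4) = -2 + (-1 - 4) = -2 - 5 = -7)
j(c) = -4 + c
I(M, l) = 9 - (-10 + l)/(1 + M) (I(M, l) = 9 - (l - 10)/(M + 1) = 9 - (-10 + l)/(1 + M))
I(57, 223) + 22440 = (19 - 1*223 + 9*57)/(1 + 57) + 22440 = (19 - 223 + 513)/58 + 22440 = (1/58)*309 + 22440 = 309/58 + 22440 = 1301829/58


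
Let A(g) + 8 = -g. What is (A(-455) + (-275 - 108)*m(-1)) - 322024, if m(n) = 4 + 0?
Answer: -323109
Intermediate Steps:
A(g) = -8 - g
m(n) = 4
(A(-455) + (-275 - 108)*m(-1)) - 322024 = ((-8 - 1*(-455)) + (-275 - 108)*4) - 322024 = ((-8 + 455) - 383*4) - 322024 = (447 - 1532) - 322024 = -1085 - 322024 = -323109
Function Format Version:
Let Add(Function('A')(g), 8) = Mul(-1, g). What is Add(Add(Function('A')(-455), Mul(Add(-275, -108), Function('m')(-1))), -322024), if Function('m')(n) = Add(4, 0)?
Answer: -323109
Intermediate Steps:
Function('A')(g) = Add(-8, Mul(-1, g))
Function('m')(n) = 4
Add(Add(Function('A')(-455), Mul(Add(-275, -108), Function('m')(-1))), -322024) = Add(Add(Add(-8, Mul(-1, -455)), Mul(Add(-275, -108), 4)), -322024) = Add(Add(Add(-8, 455), Mul(-383, 4)), -322024) = Add(Add(447, -1532), -322024) = Add(-1085, -322024) = -323109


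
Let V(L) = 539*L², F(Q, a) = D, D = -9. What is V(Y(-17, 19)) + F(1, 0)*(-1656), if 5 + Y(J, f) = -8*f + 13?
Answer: 11191608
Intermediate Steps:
F(Q, a) = -9
Y(J, f) = 8 - 8*f (Y(J, f) = -5 + (-8*f + 13) = -5 + (13 - 8*f) = 8 - 8*f)
V(Y(-17, 19)) + F(1, 0)*(-1656) = 539*(8 - 8*19)² - 9*(-1656) = 539*(8 - 152)² + 14904 = 539*(-144)² + 14904 = 539*20736 + 14904 = 11176704 + 14904 = 11191608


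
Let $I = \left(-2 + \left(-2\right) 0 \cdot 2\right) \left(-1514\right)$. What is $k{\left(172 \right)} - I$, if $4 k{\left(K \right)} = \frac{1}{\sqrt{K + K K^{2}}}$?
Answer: $-3028 + \frac{\sqrt{1272155}}{10177240} \approx -3028.0$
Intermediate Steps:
$I = 3028$ ($I = \left(-2 + 0 \cdot 2\right) \left(-1514\right) = \left(-2 + 0\right) \left(-1514\right) = \left(-2\right) \left(-1514\right) = 3028$)
$k{\left(K \right)} = \frac{1}{4 \sqrt{K + K^{3}}}$ ($k{\left(K \right)} = \frac{1}{4 \sqrt{K + K K^{2}}} = \frac{1}{4 \sqrt{K + K^{3}}}$)
$k{\left(172 \right)} - I = \frac{1}{4 \sqrt{172 + 172^{3}}} - 3028 = \frac{1}{4 \sqrt{172 + 5088448}} - 3028 = \frac{1}{4 \cdot 2 \sqrt{1272155}} - 3028 = \frac{\frac{1}{2544310} \sqrt{1272155}}{4} - 3028 = \frac{\sqrt{1272155}}{10177240} - 3028 = -3028 + \frac{\sqrt{1272155}}{10177240}$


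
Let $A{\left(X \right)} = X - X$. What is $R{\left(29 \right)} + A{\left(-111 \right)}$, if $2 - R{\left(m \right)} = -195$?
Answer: $197$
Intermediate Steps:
$A{\left(X \right)} = 0$
$R{\left(m \right)} = 197$ ($R{\left(m \right)} = 2 - -195 = 2 + 195 = 197$)
$R{\left(29 \right)} + A{\left(-111 \right)} = 197 + 0 = 197$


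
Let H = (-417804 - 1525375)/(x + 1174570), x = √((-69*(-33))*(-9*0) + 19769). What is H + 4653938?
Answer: 6420638833010677848/1379614665131 + 1943179*√19769/1379614665131 ≈ 4.6539e+6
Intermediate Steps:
x = √19769 (x = √(2277*0 + 19769) = √(0 + 19769) = √19769 ≈ 140.60)
H = -1943179/(1174570 + √19769) (H = (-417804 - 1525375)/(√19769 + 1174570) = -1943179/(1174570 + √19769) ≈ -1.6542)
H + 4653938 = (-2282399758030/1379614665131 + 1943179*√19769/1379614665131) + 4653938 = 6420638833010677848/1379614665131 + 1943179*√19769/1379614665131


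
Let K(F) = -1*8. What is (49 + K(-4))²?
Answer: 1681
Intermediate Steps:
K(F) = -8
(49 + K(-4))² = (49 - 8)² = 41² = 1681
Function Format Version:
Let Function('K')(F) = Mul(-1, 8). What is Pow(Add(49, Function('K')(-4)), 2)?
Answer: 1681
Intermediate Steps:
Function('K')(F) = -8
Pow(Add(49, Function('K')(-4)), 2) = Pow(Add(49, -8), 2) = Pow(41, 2) = 1681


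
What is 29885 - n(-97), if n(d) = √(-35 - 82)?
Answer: 29885 - 3*I*√13 ≈ 29885.0 - 10.817*I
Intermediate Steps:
n(d) = 3*I*√13 (n(d) = √(-117) = 3*I*√13)
29885 - n(-97) = 29885 - 3*I*√13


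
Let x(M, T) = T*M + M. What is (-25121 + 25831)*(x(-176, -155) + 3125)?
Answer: 21462590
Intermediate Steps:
x(M, T) = M + M*T (x(M, T) = M*T + M = M + M*T)
(-25121 + 25831)*(x(-176, -155) + 3125) = (-25121 + 25831)*(-176*(1 - 155) + 3125) = 710*(-176*(-154) + 3125) = 710*(27104 + 3125) = 710*30229 = 21462590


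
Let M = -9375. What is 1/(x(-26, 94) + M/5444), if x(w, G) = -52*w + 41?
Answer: 5444/7574117 ≈ 0.00071876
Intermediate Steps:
x(w, G) = 41 - 52*w
1/(x(-26, 94) + M/5444) = 1/((41 - 52*(-26)) - 9375/5444) = 1/((41 + 1352) - 9375*1/5444) = 1/(1393 - 9375/5444) = 1/(7574117/5444) = 5444/7574117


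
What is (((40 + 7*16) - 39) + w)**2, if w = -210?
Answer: 9409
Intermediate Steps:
(((40 + 7*16) - 39) + w)**2 = (((40 + 7*16) - 39) - 210)**2 = (((40 + 112) - 39) - 210)**2 = ((152 - 39) - 210)**2 = (113 - 210)**2 = (-97)**2 = 9409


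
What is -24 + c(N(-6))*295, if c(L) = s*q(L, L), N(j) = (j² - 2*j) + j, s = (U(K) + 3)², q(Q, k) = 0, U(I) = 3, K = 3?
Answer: -24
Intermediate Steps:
s = 36 (s = (3 + 3)² = 6² = 36)
N(j) = j² - j
c(L) = 0 (c(L) = 36*0 = 0)
-24 + c(N(-6))*295 = -24 + 0*295 = -24 + 0 = -24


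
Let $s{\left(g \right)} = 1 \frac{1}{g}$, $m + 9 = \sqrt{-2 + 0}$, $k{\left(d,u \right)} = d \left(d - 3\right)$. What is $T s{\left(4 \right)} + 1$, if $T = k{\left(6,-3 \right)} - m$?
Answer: $\frac{31}{4} - \frac{i \sqrt{2}}{4} \approx 7.75 - 0.35355 i$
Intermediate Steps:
$k{\left(d,u \right)} = d \left(-3 + d\right)$
$m = -9 + i \sqrt{2}$ ($m = -9 + \sqrt{-2 + 0} = -9 + \sqrt{-2} = -9 + i \sqrt{2} \approx -9.0 + 1.4142 i$)
$T = 27 - i \sqrt{2}$ ($T = 6 \left(-3 + 6\right) - \left(-9 + i \sqrt{2}\right) = 6 \cdot 3 + \left(9 - i \sqrt{2}\right) = 18 + \left(9 - i \sqrt{2}\right) = 27 - i \sqrt{2} \approx 27.0 - 1.4142 i$)
$s{\left(g \right)} = \frac{1}{g}$
$T s{\left(4 \right)} + 1 = \frac{27 - i \sqrt{2}}{4} + 1 = \left(27 - i \sqrt{2}\right) \frac{1}{4} + 1 = \left(\frac{27}{4} - \frac{i \sqrt{2}}{4}\right) + 1 = \frac{31}{4} - \frac{i \sqrt{2}}{4}$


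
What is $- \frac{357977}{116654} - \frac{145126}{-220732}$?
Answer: $- \frac{7760931345}{3218658841} \approx -2.4112$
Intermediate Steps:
$- \frac{357977}{116654} - \frac{145126}{-220732} = \left(-357977\right) \frac{1}{116654} - - \frac{72563}{110366} = - \frac{357977}{116654} + \frac{72563}{110366} = - \frac{7760931345}{3218658841}$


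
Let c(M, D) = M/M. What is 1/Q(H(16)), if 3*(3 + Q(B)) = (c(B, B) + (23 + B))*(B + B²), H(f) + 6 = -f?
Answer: 1/305 ≈ 0.0032787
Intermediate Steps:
H(f) = -6 - f
c(M, D) = 1
Q(B) = -3 + (24 + B)*(B + B²)/3 (Q(B) = -3 + ((1 + (23 + B))*(B + B²))/3 = -3 + ((24 + B)*(B + B²))/3 = -3 + (24 + B)*(B + B²)/3)
1/Q(H(16)) = 1/(-3 + 8*(-6 - 1*16) + (-6 - 1*16)³/3 + 25*(-6 - 1*16)²/3) = 1/(-3 + 8*(-6 - 16) + (-6 - 16)³/3 + 25*(-6 - 16)²/3) = 1/(-3 + 8*(-22) + (⅓)*(-22)³ + (25/3)*(-22)²) = 1/(-3 - 176 + (⅓)*(-10648) + (25/3)*484) = 1/(-3 - 176 - 10648/3 + 12100/3) = 1/305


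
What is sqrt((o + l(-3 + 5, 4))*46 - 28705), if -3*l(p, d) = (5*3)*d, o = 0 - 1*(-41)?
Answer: I*sqrt(27739) ≈ 166.55*I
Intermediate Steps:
o = 41 (o = 0 + 41 = 41)
l(p, d) = -5*d (l(p, d) = -5*3*d/3 = -5*d)
sqrt((o + l(-3 + 5, 4))*46 - 28705) = sqrt((41 - 5*4)*46 - 28705) = sqrt((41 - 20)*46 - 28705) = sqrt(21*46 - 28705) = sqrt(966 - 28705) = sqrt(-27739) = I*sqrt(27739)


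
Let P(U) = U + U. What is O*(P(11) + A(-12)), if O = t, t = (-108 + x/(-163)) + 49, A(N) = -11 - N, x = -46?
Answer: -220133/163 ≈ -1350.5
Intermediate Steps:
P(U) = 2*U
t = -9571/163 (t = (-108 - 46/(-163)) + 49 = (-108 - 46*(-1/163)) + 49 = (-108 + 46/163) + 49 = -17558/163 + 49 = -9571/163 ≈ -58.718)
O = -9571/163 ≈ -58.718
O*(P(11) + A(-12)) = -9571*(2*11 + (-11 - 1*(-12)))/163 = -9571*(22 + (-11 + 12))/163 = -9571*(22 + 1)/163 = -9571/163*23 = -220133/163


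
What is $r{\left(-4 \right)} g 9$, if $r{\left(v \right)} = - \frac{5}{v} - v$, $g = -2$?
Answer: $- \frac{189}{2} \approx -94.5$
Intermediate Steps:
$r{\left(v \right)} = - v - \frac{5}{v}$
$r{\left(-4 \right)} g 9 = \left(\left(-1\right) \left(-4\right) - \frac{5}{-4}\right) \left(-2\right) 9 = \left(4 - - \frac{5}{4}\right) \left(-2\right) 9 = \left(4 + \frac{5}{4}\right) \left(-2\right) 9 = \frac{21}{4} \left(-2\right) 9 = \left(- \frac{21}{2}\right) 9 = - \frac{189}{2}$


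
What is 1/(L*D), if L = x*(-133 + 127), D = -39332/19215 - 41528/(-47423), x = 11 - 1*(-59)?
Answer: 8678409/4269123664 ≈ 0.0020328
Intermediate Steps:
x = 70 (x = 11 + 59 = 70)
D = -1067280916/911232945 (D = -39332*1/19215 - 41528*(-1/47423) = -39332/19215 + 41528/47423 = -1067280916/911232945 ≈ -1.1712)
L = -420 (L = 70*(-133 + 127) = 70*(-6) = -420)
1/(L*D) = 1/((-420)*(-1067280916/911232945)) = -1/420*(-911232945/1067280916) = 8678409/4269123664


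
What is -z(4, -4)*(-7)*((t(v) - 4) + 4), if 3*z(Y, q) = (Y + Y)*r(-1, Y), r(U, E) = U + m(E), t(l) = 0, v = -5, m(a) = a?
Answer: 0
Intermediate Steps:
r(U, E) = E + U (r(U, E) = U + E = E + U)
z(Y, q) = 2*Y*(-1 + Y)/3 (z(Y, q) = ((Y + Y)*(Y - 1))/3 = ((2*Y)*(-1 + Y))/3 = (2*Y*(-1 + Y))/3 = 2*Y*(-1 + Y)/3)
-z(4, -4)*(-7)*((t(v) - 4) + 4) = -((⅔)*4*(-1 + 4))*(-7)*((0 - 4) + 4) = -((⅔)*4*3)*(-7)*(-4 + 4) = -8*(-7)*0 = -(-56)*0 = -1*0 = 0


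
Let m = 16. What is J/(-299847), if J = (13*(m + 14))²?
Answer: -50700/99949 ≈ -0.50726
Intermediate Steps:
J = 152100 (J = (13*(16 + 14))² = (13*30)² = 390² = 152100)
J/(-299847) = 152100/(-299847) = 152100*(-1/299847) = -50700/99949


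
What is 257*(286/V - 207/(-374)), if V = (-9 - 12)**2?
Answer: 50950507/164934 ≈ 308.91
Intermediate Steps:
V = 441 (V = (-21)**2 = 441)
257*(286/V - 207/(-374)) = 257*(286/441 - 207/(-374)) = 257*(286*(1/441) - 207*(-1/374)) = 257*(286/441 + 207/374) = 257*(198251/164934) = 50950507/164934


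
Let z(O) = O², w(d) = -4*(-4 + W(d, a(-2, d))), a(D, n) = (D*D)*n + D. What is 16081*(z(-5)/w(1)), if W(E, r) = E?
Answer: 402025/12 ≈ 33502.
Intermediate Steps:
a(D, n) = D + n*D² (a(D, n) = D²*n + D = n*D² + D = D + n*D²)
w(d) = 16 - 4*d (w(d) = -4*(-4 + d) = 16 - 4*d)
16081*(z(-5)/w(1)) = 16081*((-5)²/(16 - 4*1)) = 16081*(25/(16 - 4)) = 16081*(25/12) = 402025/12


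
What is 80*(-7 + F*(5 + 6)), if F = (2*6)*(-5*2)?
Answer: -106160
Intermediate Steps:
F = -120 (F = 12*(-10) = -120)
80*(-7 + F*(5 + 6)) = 80*(-7 - 120*(5 + 6)) = 80*(-7 - 120*11) = 80*(-7 - 1320) = 80*(-1327) = -106160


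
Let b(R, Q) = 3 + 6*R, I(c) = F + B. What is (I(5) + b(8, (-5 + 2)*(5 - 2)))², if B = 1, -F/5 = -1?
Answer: 3249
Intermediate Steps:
F = 5 (F = -5*(-1) = 5)
I(c) = 6 (I(c) = 5 + 1 = 6)
(I(5) + b(8, (-5 + 2)*(5 - 2)))² = (6 + (3 + 6*8))² = (6 + (3 + 48))² = (6 + 51)² = 57² = 3249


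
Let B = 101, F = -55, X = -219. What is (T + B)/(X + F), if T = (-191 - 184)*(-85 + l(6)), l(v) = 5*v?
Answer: -10363/137 ≈ -75.642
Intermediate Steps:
T = 20625 (T = (-191 - 184)*(-85 + 5*6) = -375*(-85 + 30) = -375*(-55) = 20625)
(T + B)/(X + F) = (20625 + 101)/(-219 - 55) = 20726/(-274) = 20726*(-1/274) = -10363/137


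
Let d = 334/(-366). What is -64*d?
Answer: 10688/183 ≈ 58.404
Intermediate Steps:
d = -167/183 (d = 334*(-1/366) = -167/183 ≈ -0.91257)
-64*d = -64*(-167/183) = 10688/183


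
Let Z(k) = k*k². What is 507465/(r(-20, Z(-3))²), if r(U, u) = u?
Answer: 6265/9 ≈ 696.11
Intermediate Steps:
Z(k) = k³
507465/(r(-20, Z(-3))²) = 507465/(((-3)³)²) = 507465/((-27)²) = 507465/729 = 507465*(1/729) = 6265/9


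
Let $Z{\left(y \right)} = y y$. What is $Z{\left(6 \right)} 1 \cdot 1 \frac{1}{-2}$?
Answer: $-18$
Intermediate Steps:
$Z{\left(y \right)} = y^{2}$
$Z{\left(6 \right)} 1 \cdot 1 \frac{1}{-2} = 6^{2} \cdot 1 \cdot 1 \frac{1}{-2} = 36 \cdot 1 \cdot 1 \left(- \frac{1}{2}\right) = 36 \left(- \frac{1}{2}\right) = -18$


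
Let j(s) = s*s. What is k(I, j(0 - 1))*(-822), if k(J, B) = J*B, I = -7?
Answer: 5754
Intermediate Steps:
j(s) = s²
k(J, B) = B*J
k(I, j(0 - 1))*(-822) = ((0 - 1)²*(-7))*(-822) = ((-1)²*(-7))*(-822) = (1*(-7))*(-822) = -7*(-822) = 5754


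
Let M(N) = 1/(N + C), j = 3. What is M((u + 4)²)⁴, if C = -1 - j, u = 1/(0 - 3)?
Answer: 6561/52200625 ≈ 0.00012569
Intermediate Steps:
u = -⅓ (u = 1/(-3) = -⅓ ≈ -0.33333)
C = -4 (C = -1 - 1*3 = -1 - 3 = -4)
M(N) = 1/(-4 + N) (M(N) = 1/(N - 4) = 1/(-4 + N))
M((u + 4)²)⁴ = (1/(-4 + (-⅓ + 4)²))⁴ = (1/(-4 + (11/3)²))⁴ = (1/(-4 + 121/9))⁴ = (1/(85/9))⁴ = (9/85)⁴ = 6561/52200625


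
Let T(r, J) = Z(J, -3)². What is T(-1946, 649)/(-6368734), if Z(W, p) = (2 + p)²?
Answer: -1/6368734 ≈ -1.5702e-7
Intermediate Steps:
T(r, J) = 1 (T(r, J) = ((2 - 3)²)² = ((-1)²)² = 1² = 1)
T(-1946, 649)/(-6368734) = 1/(-6368734) = 1*(-1/6368734) = -1/6368734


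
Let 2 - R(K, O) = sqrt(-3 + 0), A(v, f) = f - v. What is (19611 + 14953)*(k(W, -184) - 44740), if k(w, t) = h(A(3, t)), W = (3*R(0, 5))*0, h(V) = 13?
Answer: -1545944028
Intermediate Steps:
R(K, O) = 2 - I*sqrt(3) (R(K, O) = 2 - sqrt(-3 + 0) = 2 - sqrt(-3) = 2 - I*sqrt(3))
W = 0 (W = (3*(2 - I*sqrt(3)))*0 = (6 - 3*I*sqrt(3))*0 = 0)
k(w, t) = 13
(19611 + 14953)*(k(W, -184) - 44740) = (19611 + 14953)*(13 - 44740) = 34564*(-44727) = -1545944028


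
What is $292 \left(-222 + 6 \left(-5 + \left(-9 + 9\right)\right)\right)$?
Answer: $-73584$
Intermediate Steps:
$292 \left(-222 + 6 \left(-5 + \left(-9 + 9\right)\right)\right) = 292 \left(-222 + 6 \left(-5 + 0\right)\right) = 292 \left(-222 + 6 \left(-5\right)\right) = 292 \left(-222 - 30\right) = 292 \left(-252\right) = -73584$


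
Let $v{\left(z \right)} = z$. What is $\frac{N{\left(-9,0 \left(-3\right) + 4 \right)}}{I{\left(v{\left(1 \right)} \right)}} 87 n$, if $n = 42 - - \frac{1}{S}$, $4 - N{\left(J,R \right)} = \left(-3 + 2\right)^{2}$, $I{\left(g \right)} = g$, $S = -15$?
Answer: $\frac{54723}{5} \approx 10945.0$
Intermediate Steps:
$N{\left(J,R \right)} = 3$ ($N{\left(J,R \right)} = 4 - \left(-3 + 2\right)^{2} = 4 - \left(-1\right)^{2} = 4 - 1 = 3$)
$n = \frac{629}{15}$ ($n = 42 - - \frac{1}{-15} = 42 - \left(-1\right) \left(- \frac{1}{15}\right) = 42 - \frac{1}{15} = \frac{629}{15} \approx 41.933$)
$\frac{N{\left(-9,0 \left(-3\right) + 4 \right)}}{I{\left(v{\left(1 \right)} \right)}} 87 n = \frac{3}{1} \cdot 87 \cdot \frac{629}{15} = 3 \cdot 1 \cdot 87 \cdot \frac{629}{15} = 3 \cdot 87 \cdot \frac{629}{15} = 261 \cdot \frac{629}{15} = \frac{54723}{5}$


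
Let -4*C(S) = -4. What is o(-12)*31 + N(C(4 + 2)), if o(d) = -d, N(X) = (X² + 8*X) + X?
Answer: 382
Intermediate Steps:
C(S) = 1 (C(S) = -¼*(-4) = 1)
N(X) = X² + 9*X
o(-12)*31 + N(C(4 + 2)) = -1*(-12)*31 + 1*(9 + 1) = 12*31 + 1*10 = 372 + 10 = 382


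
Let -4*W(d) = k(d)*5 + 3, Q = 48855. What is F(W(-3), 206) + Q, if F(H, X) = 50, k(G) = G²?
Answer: 48905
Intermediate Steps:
W(d) = -¾ - 5*d²/4 (W(d) = -(d²*5 + 3)/4 = -(5*d² + 3)/4 = -(3 + 5*d²)/4 = -¾ - 5*d²/4)
F(W(-3), 206) + Q = 50 + 48855 = 48905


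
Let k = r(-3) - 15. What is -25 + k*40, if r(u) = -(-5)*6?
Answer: 575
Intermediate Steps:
r(u) = 30 (r(u) = -1*(-30) = 30)
k = 15 (k = 30 - 15 = 15)
-25 + k*40 = -25 + 15*40 = -25 + 600 = 575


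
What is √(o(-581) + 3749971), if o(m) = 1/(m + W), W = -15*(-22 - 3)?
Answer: 5*√6365350766/206 ≈ 1936.5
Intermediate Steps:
W = 375 (W = -15*(-25) = 375)
o(m) = 1/(375 + m) (o(m) = 1/(m + 375) = 1/(375 + m))
√(o(-581) + 3749971) = √(1/(375 - 581) + 3749971) = √(1/(-206) + 3749971) = √(-1/206 + 3749971) = √(772494025/206) = 5*√6365350766/206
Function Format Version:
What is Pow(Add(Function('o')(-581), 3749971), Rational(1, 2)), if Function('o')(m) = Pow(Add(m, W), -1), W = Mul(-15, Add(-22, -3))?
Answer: Mul(Rational(5, 206), Pow(6365350766, Rational(1, 2))) ≈ 1936.5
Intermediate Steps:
W = 375 (W = Mul(-15, -25) = 375)
Function('o')(m) = Pow(Add(375, m), -1) (Function('o')(m) = Pow(Add(m, 375), -1) = Pow(Add(375, m), -1))
Pow(Add(Function('o')(-581), 3749971), Rational(1, 2)) = Pow(Add(Pow(Add(375, -581), -1), 3749971), Rational(1, 2)) = Pow(Add(Pow(-206, -1), 3749971), Rational(1, 2)) = Pow(Add(Rational(-1, 206), 3749971), Rational(1, 2)) = Pow(Rational(772494025, 206), Rational(1, 2)) = Mul(Rational(5, 206), Pow(6365350766, Rational(1, 2)))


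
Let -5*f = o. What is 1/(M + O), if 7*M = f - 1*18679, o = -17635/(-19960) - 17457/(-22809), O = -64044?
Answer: -1062291160/70868073178789 ≈ -1.4990e-5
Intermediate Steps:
o = 50045229/30351176 (o = -17635*(-1/19960) - 17457*(-1/22809) = 3527/3992 + 5819/7603 = 50045229/30351176 ≈ 1.6489)
f = -50045229/151755880 (f = -1/5*50045229/30351176 = -50045229/151755880 ≈ -0.32977)
M = -2834698127749/1062291160 (M = (-50045229/151755880 - 1*18679)/7 = (-50045229/151755880 - 18679)/7 = (1/7)*(-2834698127749/151755880) = -2834698127749/1062291160 ≈ -2668.5)
1/(M + O) = 1/(-2834698127749/1062291160 - 64044) = 1/(-70868073178789/1062291160) = -1062291160/70868073178789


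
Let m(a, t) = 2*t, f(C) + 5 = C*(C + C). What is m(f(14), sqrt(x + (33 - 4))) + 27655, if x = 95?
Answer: 27655 + 4*sqrt(31) ≈ 27677.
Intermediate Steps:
f(C) = -5 + 2*C**2 (f(C) = -5 + C*(C + C) = -5 + C*(2*C) = -5 + 2*C**2)
m(f(14), sqrt(x + (33 - 4))) + 27655 = 2*sqrt(95 + (33 - 4)) + 27655 = 2*sqrt(95 + 29) + 27655 = 2*sqrt(124) + 27655 = 2*(2*sqrt(31)) + 27655 = 4*sqrt(31) + 27655 = 27655 + 4*sqrt(31)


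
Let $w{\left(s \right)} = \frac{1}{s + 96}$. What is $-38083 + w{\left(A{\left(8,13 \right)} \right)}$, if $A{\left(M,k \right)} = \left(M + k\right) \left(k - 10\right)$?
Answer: $- \frac{6055196}{159} \approx -38083.0$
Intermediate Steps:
$A{\left(M,k \right)} = \left(-10 + k\right) \left(M + k\right)$ ($A{\left(M,k \right)} = \left(M + k\right) \left(-10 + k\right) = \left(-10 + k\right) \left(M + k\right)$)
$w{\left(s \right)} = \frac{1}{96 + s}$
$-38083 + w{\left(A{\left(8,13 \right)} \right)} = -38083 + \frac{1}{96 + \left(13^{2} - 80 - 130 + 8 \cdot 13\right)} = -38083 + \frac{1}{96 + \left(169 - 80 - 130 + 104\right)} = -38083 + \frac{1}{96 + 63} = -38083 + \frac{1}{159} = - \frac{6055196}{159}$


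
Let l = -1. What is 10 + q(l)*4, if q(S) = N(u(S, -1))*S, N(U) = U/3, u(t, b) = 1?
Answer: 26/3 ≈ 8.6667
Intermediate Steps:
N(U) = U/3 (N(U) = U*(⅓) = U/3)
q(S) = S/3 (q(S) = ((⅓)*1)*S = S/3)
10 + q(l)*4 = 10 + ((⅓)*(-1))*4 = 10 - ⅓*4 = 10 - 4/3 = 26/3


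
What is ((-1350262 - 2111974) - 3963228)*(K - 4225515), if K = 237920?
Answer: 29609743119080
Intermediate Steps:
((-1350262 - 2111974) - 3963228)*(K - 4225515) = ((-1350262 - 2111974) - 3963228)*(237920 - 4225515) = (-3462236 - 3963228)*(-3987595) = -7425464*(-3987595) = 29609743119080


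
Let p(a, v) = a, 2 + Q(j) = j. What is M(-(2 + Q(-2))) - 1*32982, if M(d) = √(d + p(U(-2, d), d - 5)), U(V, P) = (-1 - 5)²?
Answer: -32982 + √38 ≈ -32976.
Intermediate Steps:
Q(j) = -2 + j
U(V, P) = 36 (U(V, P) = (-6)² = 36)
M(d) = √(36 + d) (M(d) = √(d + 36) = √(36 + d))
M(-(2 + Q(-2))) - 1*32982 = √(36 - (2 + (-2 - 2))) - 1*32982 = √(36 - (2 - 4)) - 32982 = √(36 - 1*(-2)) - 32982 = √(36 + 2) - 32982 = √38 - 32982 = -32982 + √38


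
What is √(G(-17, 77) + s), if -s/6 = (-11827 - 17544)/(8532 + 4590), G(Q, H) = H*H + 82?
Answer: 2*√9881571/81 ≈ 77.617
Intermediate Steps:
G(Q, H) = 82 + H² (G(Q, H) = H² + 82 = 82 + H²)
s = 29371/2187 (s = -6*(-11827 - 17544)/(8532 + 4590) = -(-176226)/13122 = -6*(-29371/13122) = 29371/2187 ≈ 13.430)
√(G(-17, 77) + s) = √((82 + 77²) + 29371/2187) = √((82 + 5929) + 29371/2187) = √(6011 + 29371/2187) = √(13175428/2187) = 2*√9881571/81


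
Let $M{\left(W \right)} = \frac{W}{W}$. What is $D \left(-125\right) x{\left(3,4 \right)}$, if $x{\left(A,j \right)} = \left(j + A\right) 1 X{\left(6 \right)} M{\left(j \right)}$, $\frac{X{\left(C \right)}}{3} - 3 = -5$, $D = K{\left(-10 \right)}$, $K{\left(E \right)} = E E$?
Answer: $525000$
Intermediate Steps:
$K{\left(E \right)} = E^{2}$
$D = 100$ ($D = \left(-10\right)^{2} = 100$)
$X{\left(C \right)} = -6$ ($X{\left(C \right)} = 9 + 3 \left(-5\right) = 9 - 15 = -6$)
$M{\left(W \right)} = 1$
$x{\left(A,j \right)} = - 6 A - 6 j$ ($x{\left(A,j \right)} = \left(j + A\right) 1 \left(-6\right) 1 = \left(A + j\right) 1 \left(-6\right) 1 = \left(A + j\right) \left(-6\right) 1 = \left(- 6 A - 6 j\right) 1 = - 6 A - 6 j$)
$D \left(-125\right) x{\left(3,4 \right)} = 100 \left(-125\right) \left(\left(-6\right) 3 - 24\right) = - 12500 \left(-18 - 24\right) = \left(-12500\right) \left(-42\right) = 525000$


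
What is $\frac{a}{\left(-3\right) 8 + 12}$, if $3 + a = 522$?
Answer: $- \frac{173}{4} \approx -43.25$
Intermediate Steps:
$a = 519$ ($a = -3 + 522 = 519$)
$\frac{a}{\left(-3\right) 8 + 12} = \frac{519}{\left(-3\right) 8 + 12} = \frac{519}{-24 + 12} = \frac{519}{-12} = 519 \left(- \frac{1}{12}\right) = - \frac{173}{4}$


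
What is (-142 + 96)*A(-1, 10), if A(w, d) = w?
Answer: 46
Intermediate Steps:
(-142 + 96)*A(-1, 10) = (-142 + 96)*(-1) = -46*(-1) = 46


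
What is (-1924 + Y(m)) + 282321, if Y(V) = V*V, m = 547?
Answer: 579606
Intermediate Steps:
Y(V) = V²
(-1924 + Y(m)) + 282321 = (-1924 + 547²) + 282321 = (-1924 + 299209) + 282321 = 297285 + 282321 = 579606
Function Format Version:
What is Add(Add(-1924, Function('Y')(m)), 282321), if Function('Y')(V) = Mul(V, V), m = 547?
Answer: 579606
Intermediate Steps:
Function('Y')(V) = Pow(V, 2)
Add(Add(-1924, Function('Y')(m)), 282321) = Add(Add(-1924, Pow(547, 2)), 282321) = Add(Add(-1924, 299209), 282321) = Add(297285, 282321) = 579606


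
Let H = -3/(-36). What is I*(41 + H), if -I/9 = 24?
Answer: -8874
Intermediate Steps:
I = -216 (I = -9*24 = -216)
H = 1/12 (H = -3*(-1/36) = 1/12 ≈ 0.083333)
I*(41 + H) = -216*(41 + 1/12) = -216*493/12 = -8874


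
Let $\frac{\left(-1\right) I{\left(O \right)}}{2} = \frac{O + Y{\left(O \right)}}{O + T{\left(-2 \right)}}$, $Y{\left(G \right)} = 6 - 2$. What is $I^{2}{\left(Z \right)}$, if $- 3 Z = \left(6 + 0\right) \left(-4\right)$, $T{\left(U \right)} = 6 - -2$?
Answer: $\frac{9}{4} \approx 2.25$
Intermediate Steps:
$T{\left(U \right)} = 8$ ($T{\left(U \right)} = 6 + 2 = 8$)
$Y{\left(G \right)} = 4$
$Z = 8$ ($Z = - \frac{\left(6 + 0\right) \left(-4\right)}{3} = - \frac{6 \left(-4\right)}{3} = \left(- \frac{1}{3}\right) \left(-24\right) = 8$)
$I{\left(O \right)} = - \frac{2 \left(4 + O\right)}{8 + O}$ ($I{\left(O \right)} = - 2 \frac{O + 4}{O + 8} = - 2 \frac{4 + O}{8 + O} = - \frac{2 \left(4 + O\right)}{8 + O}$)
$I^{2}{\left(Z \right)} = \left(\frac{2 \left(-4 - 8\right)}{8 + 8}\right)^{2} = \left(\frac{2 \left(-4 - 8\right)}{16}\right)^{2} = \left(2 \cdot \frac{1}{16} \left(-12\right)\right)^{2} = \left(- \frac{3}{2}\right)^{2} = \frac{9}{4}$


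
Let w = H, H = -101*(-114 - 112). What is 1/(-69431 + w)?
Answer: -1/46605 ≈ -2.1457e-5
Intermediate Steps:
H = 22826 (H = -101*(-226) = 22826)
w = 22826
1/(-69431 + w) = 1/(-69431 + 22826) = 1/(-46605) = -1/46605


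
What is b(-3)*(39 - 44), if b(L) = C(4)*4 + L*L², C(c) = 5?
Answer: 35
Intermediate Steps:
b(L) = 20 + L³ (b(L) = 5*4 + L*L² = 20 + L³)
b(-3)*(39 - 44) = (20 + (-3)³)*(39 - 44) = (20 - 27)*(-5) = -7*(-5) = 35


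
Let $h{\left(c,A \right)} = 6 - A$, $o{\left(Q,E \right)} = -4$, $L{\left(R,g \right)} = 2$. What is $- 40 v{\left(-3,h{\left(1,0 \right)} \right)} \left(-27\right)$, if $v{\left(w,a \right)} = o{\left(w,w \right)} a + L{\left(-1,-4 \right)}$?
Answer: $-23760$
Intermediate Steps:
$v{\left(w,a \right)} = 2 - 4 a$ ($v{\left(w,a \right)} = - 4 a + 2 = 2 - 4 a$)
$- 40 v{\left(-3,h{\left(1,0 \right)} \right)} \left(-27\right) = - 40 \left(2 - 4 \left(6 - 0\right)\right) \left(-27\right) = - 40 \left(2 - 4 \left(6 + 0\right)\right) \left(-27\right) = - 40 \left(2 - 24\right) \left(-27\right) = \left(-40\right) \left(-22\right) \left(-27\right) = 880 \left(-27\right) = -23760$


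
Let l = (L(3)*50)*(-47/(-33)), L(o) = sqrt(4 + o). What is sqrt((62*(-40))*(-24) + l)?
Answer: sqrt(64817280 + 77550*sqrt(7))/33 ≈ 244.35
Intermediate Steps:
l = 2350*sqrt(7)/33 (l = (sqrt(4 + 3)*50)*(-47/(-33)) = (sqrt(7)*50)*(-47*(-1/33)) = (50*sqrt(7))*(47/33) = 2350*sqrt(7)/33 ≈ 188.41)
sqrt((62*(-40))*(-24) + l) = sqrt((62*(-40))*(-24) + 2350*sqrt(7)/33) = sqrt(-2480*(-24) + 2350*sqrt(7)/33) = sqrt(59520 + 2350*sqrt(7)/33)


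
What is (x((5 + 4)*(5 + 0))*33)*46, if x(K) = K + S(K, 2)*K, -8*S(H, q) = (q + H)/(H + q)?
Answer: 239085/4 ≈ 59771.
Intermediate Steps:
S(H, q) = -1/8 (S(H, q) = -(q + H)/(8*(H + q)) = -(H + q)/(8*(H + q)) = -1/8*1 = -1/8)
x(K) = 7*K/8 (x(K) = K - K/8 = 7*K/8)
(x((5 + 4)*(5 + 0))*33)*46 = ((7*((5 + 4)*(5 + 0))/8)*33)*46 = ((7*(9*5)/8)*33)*46 = (((7/8)*45)*33)*46 = ((315/8)*33)*46 = (10395/8)*46 = 239085/4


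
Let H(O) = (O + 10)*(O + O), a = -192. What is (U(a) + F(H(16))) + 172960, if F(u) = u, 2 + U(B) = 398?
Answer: 174188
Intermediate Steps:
U(B) = 396 (U(B) = -2 + 398 = 396)
H(O) = 2*O*(10 + O) (H(O) = (10 + O)*(2*O) = 2*O*(10 + O))
(U(a) + F(H(16))) + 172960 = (396 + 2*16*(10 + 16)) + 172960 = (396 + 2*16*26) + 172960 = (396 + 832) + 172960 = 1228 + 172960 = 174188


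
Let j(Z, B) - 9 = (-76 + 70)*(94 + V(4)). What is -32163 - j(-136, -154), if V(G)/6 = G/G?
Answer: -31572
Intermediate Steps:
V(G) = 6 (V(G) = 6*(G/G) = 6*1 = 6)
j(Z, B) = -591 (j(Z, B) = 9 + (-76 + 70)*(94 + 6) = 9 - 6*100 = 9 - 600 = -591)
-32163 - j(-136, -154) = -32163 - 1*(-591) = -32163 + 591 = -31572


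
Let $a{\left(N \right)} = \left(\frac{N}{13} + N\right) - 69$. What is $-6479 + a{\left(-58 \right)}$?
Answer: $- \frac{85936}{13} \approx -6610.5$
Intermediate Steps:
$a{\left(N \right)} = -69 + \frac{14 N}{13}$ ($a{\left(N \right)} = \left(N \frac{1}{13} + N\right) - 69 = \left(\frac{N}{13} + N\right) - 69 = \frac{14 N}{13} - 69 = -69 + \frac{14 N}{13}$)
$-6479 + a{\left(-58 \right)} = -6479 + \left(-69 + \frac{14}{13} \left(-58\right)\right) = -6479 - \frac{1709}{13} = - \frac{85936}{13}$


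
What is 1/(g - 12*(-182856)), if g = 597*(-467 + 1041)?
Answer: 1/2536950 ≈ 3.9417e-7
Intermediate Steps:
g = 342678 (g = 597*574 = 342678)
1/(g - 12*(-182856)) = 1/(342678 - 12*(-182856)) = 1/(342678 + 2194272) = 1/2536950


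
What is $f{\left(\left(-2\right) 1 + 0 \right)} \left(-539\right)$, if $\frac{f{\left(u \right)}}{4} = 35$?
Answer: $-75460$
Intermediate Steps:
$f{\left(u \right)} = 140$ ($f{\left(u \right)} = 4 \cdot 35 = 140$)
$f{\left(\left(-2\right) 1 + 0 \right)} \left(-539\right) = 140 \left(-539\right) = -75460$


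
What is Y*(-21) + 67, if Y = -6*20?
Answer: 2587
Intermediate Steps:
Y = -120
Y*(-21) + 67 = -120*(-21) + 67 = 2520 + 67 = 2587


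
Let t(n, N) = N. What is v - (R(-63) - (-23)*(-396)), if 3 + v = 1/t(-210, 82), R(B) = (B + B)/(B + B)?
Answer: 746529/82 ≈ 9104.0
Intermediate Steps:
R(B) = 1 (R(B) = (2*B)/((2*B)) = (2*B)*(1/(2*B)) = 1)
v = -245/82 (v = -3 + 1/82 = -245/82 ≈ -2.9878)
v - (R(-63) - (-23)*(-396)) = -245/82 - (1 - (-23)*(-396)) = -245/82 - (1 - 1*9108) = -245/82 - (1 - 9108) = -245/82 - 1*(-9107) = -245/82 + 9107 = 746529/82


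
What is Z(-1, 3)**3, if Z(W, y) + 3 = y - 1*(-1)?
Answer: 1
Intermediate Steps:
Z(W, y) = -2 + y (Z(W, y) = -3 + (y - 1*(-1)) = -3 + (y + 1) = -3 + (1 + y) = -2 + y)
Z(-1, 3)**3 = (-2 + 3)**3 = 1**3 = 1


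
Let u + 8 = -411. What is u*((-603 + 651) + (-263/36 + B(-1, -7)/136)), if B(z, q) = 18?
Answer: -5234567/306 ≈ -17106.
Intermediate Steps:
u = -419 (u = -8 - 411 = -419)
u*((-603 + 651) + (-263/36 + B(-1, -7)/136)) = -419*((-603 + 651) + (-263/36 + 18/136)) = -419*(48 + (-263*1/36 + 18*(1/136))) = -419*(48 + (-263/36 + 9/68)) = -419*(48 - 2195/306) = -419*12493/306 = -5234567/306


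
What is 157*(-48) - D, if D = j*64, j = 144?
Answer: -16752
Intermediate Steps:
D = 9216 (D = 144*64 = 9216)
157*(-48) - D = 157*(-48) - 1*9216 = -7536 - 9216 = -16752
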